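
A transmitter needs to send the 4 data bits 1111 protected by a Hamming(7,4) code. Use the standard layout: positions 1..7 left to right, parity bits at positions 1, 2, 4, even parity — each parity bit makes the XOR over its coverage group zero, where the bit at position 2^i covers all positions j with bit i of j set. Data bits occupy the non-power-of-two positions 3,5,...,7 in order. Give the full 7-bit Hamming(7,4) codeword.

Place data bits at non-power-of-two positions: b3=1, b5=1, b6=1, b7=1.
p1 = XOR of data positions {3,5,7} = 1⊕1⊕1 = 1
p2 = XOR of data positions {3,6,7} = 1⊕1⊕1 = 1
p4 = XOR of data positions {5,6,7} = 1⊕1⊕1 = 1
Codeword b1..b7 = 1111111

1111111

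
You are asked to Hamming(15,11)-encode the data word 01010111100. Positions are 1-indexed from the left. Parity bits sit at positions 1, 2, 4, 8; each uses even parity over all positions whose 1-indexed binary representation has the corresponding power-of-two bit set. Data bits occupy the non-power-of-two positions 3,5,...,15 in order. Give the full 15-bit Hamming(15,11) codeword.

010010100111100

Place data bits at non-power-of-two positions: b3=0, b5=1, b6=0, b7=1, b9=0, b10=1, b11=1, b12=1, b13=1, b14=0, b15=0.
p1 = XOR of data positions {3,5,7,9,11,13,15} = 0⊕1⊕1⊕0⊕1⊕1⊕0 = 0
p2 = XOR of data positions {3,6,7,10,11,14,15} = 0⊕0⊕1⊕1⊕1⊕0⊕0 = 1
p4 = XOR of data positions {5,6,7,12,13,14,15} = 1⊕0⊕1⊕1⊕1⊕0⊕0 = 0
p8 = XOR of data positions {9,10,11,12,13,14,15} = 0⊕1⊕1⊕1⊕1⊕0⊕0 = 0
Codeword b1..b15 = 010010100111100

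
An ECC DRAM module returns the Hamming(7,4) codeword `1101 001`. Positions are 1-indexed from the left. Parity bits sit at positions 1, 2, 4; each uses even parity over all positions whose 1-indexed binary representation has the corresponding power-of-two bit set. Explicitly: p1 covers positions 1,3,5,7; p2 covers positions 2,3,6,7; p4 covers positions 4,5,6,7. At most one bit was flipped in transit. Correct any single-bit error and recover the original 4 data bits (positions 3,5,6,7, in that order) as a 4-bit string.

s1: b1⊕b3⊕b5⊕b7 = 1⊕0⊕0⊕1 = 0
s2: b2⊕b3⊕b6⊕b7 = 1⊕0⊕0⊕1 = 0
s4: b4⊕b5⊕b6⊕b7 = 1⊕0⊕0⊕1 = 0
Syndrome (s4...s1) = 000 → position 0 (no error).
No correction needed.
Data bits at positions 3,5,6,7: 0001

0001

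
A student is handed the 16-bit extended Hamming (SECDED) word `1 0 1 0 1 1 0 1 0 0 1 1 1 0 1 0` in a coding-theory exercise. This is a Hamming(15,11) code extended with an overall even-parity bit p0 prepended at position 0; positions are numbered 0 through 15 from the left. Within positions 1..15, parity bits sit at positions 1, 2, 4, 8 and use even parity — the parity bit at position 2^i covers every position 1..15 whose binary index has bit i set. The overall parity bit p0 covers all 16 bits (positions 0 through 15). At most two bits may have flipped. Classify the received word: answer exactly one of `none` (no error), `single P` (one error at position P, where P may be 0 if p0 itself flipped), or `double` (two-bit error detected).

single 7

s1: b1⊕b3⊕b5⊕b7⊕b9⊕b11⊕b13⊕b15 = 0⊕0⊕1⊕1⊕0⊕1⊕0⊕0 = 1
s2: b2⊕b3⊕b6⊕b7⊕b10⊕b11⊕b14⊕b15 = 1⊕0⊕0⊕1⊕1⊕1⊕1⊕0 = 1
s4: b4⊕b5⊕b6⊕b7⊕b12⊕b13⊕b14⊕b15 = 1⊕1⊕0⊕1⊕1⊕0⊕1⊕0 = 1
s8: b8⊕b9⊕b10⊕b11⊕b12⊕b13⊕b14⊕b15 = 0⊕0⊕1⊕1⊕1⊕0⊕1⊕0 = 0
Syndrome (s8...s1) = 0111 → position 7.
Overall parity (XOR of all 16 bits, including p0): 1⊕0⊕1⊕0⊕1⊕1⊕0⊕1⊕0⊕0⊕1⊕1⊕1⊕0⊕1⊕0 = 1
Overall=1, syndrome position=7 → single-bit error at position 7.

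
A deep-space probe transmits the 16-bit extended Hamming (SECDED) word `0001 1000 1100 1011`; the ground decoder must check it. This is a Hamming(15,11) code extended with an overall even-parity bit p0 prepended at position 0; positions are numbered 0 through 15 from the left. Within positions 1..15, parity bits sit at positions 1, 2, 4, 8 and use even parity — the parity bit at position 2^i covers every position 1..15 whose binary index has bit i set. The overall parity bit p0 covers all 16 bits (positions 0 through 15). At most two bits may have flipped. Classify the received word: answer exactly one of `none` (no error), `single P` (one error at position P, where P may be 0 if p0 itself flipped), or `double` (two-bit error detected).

s1: b1⊕b3⊕b5⊕b7⊕b9⊕b11⊕b13⊕b15 = 0⊕1⊕0⊕0⊕1⊕0⊕0⊕1 = 1
s2: b2⊕b3⊕b6⊕b7⊕b10⊕b11⊕b14⊕b15 = 0⊕1⊕0⊕0⊕0⊕0⊕1⊕1 = 1
s4: b4⊕b5⊕b6⊕b7⊕b12⊕b13⊕b14⊕b15 = 1⊕0⊕0⊕0⊕1⊕0⊕1⊕1 = 0
s8: b8⊕b9⊕b10⊕b11⊕b12⊕b13⊕b14⊕b15 = 1⊕1⊕0⊕0⊕1⊕0⊕1⊕1 = 1
Syndrome (s8...s1) = 1011 → position 11.
Overall parity (XOR of all 16 bits, including p0): 0⊕0⊕0⊕1⊕1⊕0⊕0⊕0⊕1⊕1⊕0⊕0⊕1⊕0⊕1⊕1 = 1
Overall=1, syndrome position=11 → single-bit error at position 11.

single 11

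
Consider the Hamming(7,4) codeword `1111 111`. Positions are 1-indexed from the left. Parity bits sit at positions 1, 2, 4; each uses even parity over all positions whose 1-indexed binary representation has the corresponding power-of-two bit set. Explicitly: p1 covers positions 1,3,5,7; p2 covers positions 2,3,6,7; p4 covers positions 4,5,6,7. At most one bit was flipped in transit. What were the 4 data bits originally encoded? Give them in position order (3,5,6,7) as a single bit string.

s1: b1⊕b3⊕b5⊕b7 = 1⊕1⊕1⊕1 = 0
s2: b2⊕b3⊕b6⊕b7 = 1⊕1⊕1⊕1 = 0
s4: b4⊕b5⊕b6⊕b7 = 1⊕1⊕1⊕1 = 0
Syndrome (s4...s1) = 000 → position 0 (no error).
No correction needed.
Data bits at positions 3,5,6,7: 1111

1111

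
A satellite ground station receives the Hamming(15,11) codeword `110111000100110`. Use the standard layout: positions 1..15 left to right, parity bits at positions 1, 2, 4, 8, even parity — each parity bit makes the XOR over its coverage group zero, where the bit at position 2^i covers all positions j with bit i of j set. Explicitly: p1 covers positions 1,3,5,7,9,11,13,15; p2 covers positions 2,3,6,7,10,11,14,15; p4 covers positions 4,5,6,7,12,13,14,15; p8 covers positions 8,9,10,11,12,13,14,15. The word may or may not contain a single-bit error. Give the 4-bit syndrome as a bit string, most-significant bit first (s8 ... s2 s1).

1101

s1: b1⊕b3⊕b5⊕b7⊕b9⊕b11⊕b13⊕b15 = 1⊕0⊕1⊕0⊕0⊕0⊕1⊕0 = 1
s2: b2⊕b3⊕b6⊕b7⊕b10⊕b11⊕b14⊕b15 = 1⊕0⊕1⊕0⊕1⊕0⊕1⊕0 = 0
s4: b4⊕b5⊕b6⊕b7⊕b12⊕b13⊕b14⊕b15 = 1⊕1⊕1⊕0⊕0⊕1⊕1⊕0 = 1
s8: b8⊕b9⊕b10⊕b11⊕b12⊕b13⊕b14⊕b15 = 0⊕0⊕1⊕0⊕0⊕1⊕1⊕0 = 1
Syndrome (s8...s1) = 1101 → position 13.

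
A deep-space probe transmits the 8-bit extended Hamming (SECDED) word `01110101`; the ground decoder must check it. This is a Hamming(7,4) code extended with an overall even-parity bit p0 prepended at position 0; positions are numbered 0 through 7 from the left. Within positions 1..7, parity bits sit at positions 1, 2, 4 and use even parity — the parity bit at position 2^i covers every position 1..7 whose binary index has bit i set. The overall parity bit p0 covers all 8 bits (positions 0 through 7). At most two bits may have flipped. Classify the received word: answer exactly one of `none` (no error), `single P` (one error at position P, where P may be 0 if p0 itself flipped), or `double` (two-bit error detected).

single 2

s1: b1⊕b3⊕b5⊕b7 = 1⊕1⊕1⊕1 = 0
s2: b2⊕b3⊕b6⊕b7 = 1⊕1⊕0⊕1 = 1
s4: b4⊕b5⊕b6⊕b7 = 0⊕1⊕0⊕1 = 0
Syndrome (s4...s1) = 010 → position 2.
Overall parity (XOR of all 8 bits, including p0): 0⊕1⊕1⊕1⊕0⊕1⊕0⊕1 = 1
Overall=1, syndrome position=2 → single-bit error at position 2.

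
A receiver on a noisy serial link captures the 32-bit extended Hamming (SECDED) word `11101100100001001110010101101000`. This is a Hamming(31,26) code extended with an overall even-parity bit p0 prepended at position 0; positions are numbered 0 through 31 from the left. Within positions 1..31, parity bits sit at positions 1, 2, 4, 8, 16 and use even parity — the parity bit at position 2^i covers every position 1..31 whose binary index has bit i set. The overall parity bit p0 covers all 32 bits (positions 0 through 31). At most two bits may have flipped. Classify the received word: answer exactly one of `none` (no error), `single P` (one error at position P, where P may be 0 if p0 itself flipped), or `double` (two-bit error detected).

s1: b1⊕b3⊕b5⊕b7⊕b9⊕b11⊕b13⊕b15⊕b17⊕b19⊕b21⊕b23⊕b25⊕b27⊕b29⊕b31 = 1⊕0⊕1⊕0⊕0⊕0⊕1⊕0⊕1⊕0⊕1⊕1⊕1⊕0⊕0⊕0 = 1
s2: b2⊕b3⊕b6⊕b7⊕b10⊕b11⊕b14⊕b15⊕b18⊕b19⊕b22⊕b23⊕b26⊕b27⊕b30⊕b31 = 1⊕0⊕0⊕0⊕0⊕0⊕0⊕0⊕1⊕0⊕0⊕1⊕1⊕0⊕0⊕0 = 0
s4: b4⊕b5⊕b6⊕b7⊕b12⊕b13⊕b14⊕b15⊕b20⊕b21⊕b22⊕b23⊕b28⊕b29⊕b30⊕b31 = 1⊕1⊕0⊕0⊕0⊕1⊕0⊕0⊕0⊕1⊕0⊕1⊕1⊕0⊕0⊕0 = 0
s8: b8⊕b9⊕b10⊕b11⊕b12⊕b13⊕b14⊕b15⊕b24⊕b25⊕b26⊕b27⊕b28⊕b29⊕b30⊕b31 = 1⊕0⊕0⊕0⊕0⊕1⊕0⊕0⊕0⊕1⊕1⊕0⊕1⊕0⊕0⊕0 = 1
s16: b16⊕b17⊕b18⊕b19⊕b20⊕b21⊕b22⊕b23⊕b24⊕b25⊕b26⊕b27⊕b28⊕b29⊕b30⊕b31 = 1⊕1⊕1⊕0⊕0⊕1⊕0⊕1⊕0⊕1⊕1⊕0⊕1⊕0⊕0⊕0 = 0
Syndrome (s16...s1) = 01001 → position 9.
Overall parity (XOR of all 32 bits, including p0): 1⊕1⊕1⊕0⊕1⊕1⊕0⊕0⊕1⊕0⊕0⊕0⊕0⊕1⊕0⊕0⊕1⊕1⊕1⊕0⊕0⊕1⊕0⊕1⊕0⊕1⊕1⊕0⊕1⊕0⊕0⊕0 = 1
Overall=1, syndrome position=9 → single-bit error at position 9.

single 9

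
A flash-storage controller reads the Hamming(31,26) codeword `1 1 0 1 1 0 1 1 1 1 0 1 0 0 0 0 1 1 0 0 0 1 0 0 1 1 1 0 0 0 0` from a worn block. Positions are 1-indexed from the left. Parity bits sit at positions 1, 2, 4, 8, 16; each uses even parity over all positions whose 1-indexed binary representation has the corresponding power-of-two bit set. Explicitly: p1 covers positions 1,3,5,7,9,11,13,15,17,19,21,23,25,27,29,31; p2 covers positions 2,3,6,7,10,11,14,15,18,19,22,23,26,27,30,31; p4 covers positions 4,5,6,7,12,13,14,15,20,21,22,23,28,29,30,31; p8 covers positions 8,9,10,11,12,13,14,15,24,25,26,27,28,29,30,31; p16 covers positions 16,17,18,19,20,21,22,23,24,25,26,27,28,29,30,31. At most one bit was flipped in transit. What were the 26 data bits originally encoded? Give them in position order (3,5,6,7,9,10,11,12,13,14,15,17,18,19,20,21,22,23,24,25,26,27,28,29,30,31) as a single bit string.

01011101001110001001110000

s1: b1⊕b3⊕b5⊕b7⊕b9⊕b11⊕b13⊕b15⊕b17⊕b19⊕b21⊕b23⊕b25⊕b27⊕b29⊕b31 = 1⊕0⊕1⊕1⊕1⊕0⊕0⊕0⊕1⊕0⊕0⊕0⊕1⊕1⊕0⊕0 = 1
s2: b2⊕b3⊕b6⊕b7⊕b10⊕b11⊕b14⊕b15⊕b18⊕b19⊕b22⊕b23⊕b26⊕b27⊕b30⊕b31 = 1⊕0⊕0⊕1⊕1⊕0⊕0⊕0⊕1⊕0⊕1⊕0⊕1⊕1⊕0⊕0 = 1
s4: b4⊕b5⊕b6⊕b7⊕b12⊕b13⊕b14⊕b15⊕b20⊕b21⊕b22⊕b23⊕b28⊕b29⊕b30⊕b31 = 1⊕1⊕0⊕1⊕1⊕0⊕0⊕0⊕0⊕0⊕1⊕0⊕0⊕0⊕0⊕0 = 1
s8: b8⊕b9⊕b10⊕b11⊕b12⊕b13⊕b14⊕b15⊕b24⊕b25⊕b26⊕b27⊕b28⊕b29⊕b30⊕b31 = 1⊕1⊕1⊕0⊕1⊕0⊕0⊕0⊕0⊕1⊕1⊕1⊕0⊕0⊕0⊕0 = 1
s16: b16⊕b17⊕b18⊕b19⊕b20⊕b21⊕b22⊕b23⊕b24⊕b25⊕b26⊕b27⊕b28⊕b29⊕b30⊕b31 = 0⊕1⊕1⊕0⊕0⊕0⊕1⊕0⊕0⊕1⊕1⊕1⊕0⊕0⊕0⊕0 = 0
Syndrome (s16...s1) = 01111 → position 15.
Flip bit 15: corrected codeword = 1101101111010010110001001110000
Data bits at positions 3,5,6,7,9,10,11,12,13,14,15,17,18,19,20,21,22,23,24,25,26,27,28,29,30,31: 01011101001110001001110000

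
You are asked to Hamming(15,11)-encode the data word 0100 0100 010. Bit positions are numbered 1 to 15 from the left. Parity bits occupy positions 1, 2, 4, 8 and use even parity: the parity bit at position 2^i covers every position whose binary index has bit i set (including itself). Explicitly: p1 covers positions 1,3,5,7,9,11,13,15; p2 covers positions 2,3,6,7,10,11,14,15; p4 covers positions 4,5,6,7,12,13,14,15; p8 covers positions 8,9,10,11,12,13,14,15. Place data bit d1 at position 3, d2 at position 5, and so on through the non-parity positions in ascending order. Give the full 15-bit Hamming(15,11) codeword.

100010000100010

Place data bits at non-power-of-two positions: b3=0, b5=1, b6=0, b7=0, b9=0, b10=1, b11=0, b12=0, b13=0, b14=1, b15=0.
p1 = XOR of data positions {3,5,7,9,11,13,15} = 0⊕1⊕0⊕0⊕0⊕0⊕0 = 1
p2 = XOR of data positions {3,6,7,10,11,14,15} = 0⊕0⊕0⊕1⊕0⊕1⊕0 = 0
p4 = XOR of data positions {5,6,7,12,13,14,15} = 1⊕0⊕0⊕0⊕0⊕1⊕0 = 0
p8 = XOR of data positions {9,10,11,12,13,14,15} = 0⊕1⊕0⊕0⊕0⊕1⊕0 = 0
Codeword b1..b15 = 100010000100010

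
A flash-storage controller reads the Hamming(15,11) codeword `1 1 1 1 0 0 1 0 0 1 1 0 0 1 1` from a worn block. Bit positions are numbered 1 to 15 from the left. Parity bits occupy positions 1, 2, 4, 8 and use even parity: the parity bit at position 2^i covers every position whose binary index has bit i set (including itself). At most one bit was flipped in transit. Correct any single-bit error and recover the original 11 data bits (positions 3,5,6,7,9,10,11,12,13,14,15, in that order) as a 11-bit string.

00010110011

s1: b1⊕b3⊕b5⊕b7⊕b9⊕b11⊕b13⊕b15 = 1⊕1⊕0⊕1⊕0⊕1⊕0⊕1 = 1
s2: b2⊕b3⊕b6⊕b7⊕b10⊕b11⊕b14⊕b15 = 1⊕1⊕0⊕1⊕1⊕1⊕1⊕1 = 1
s4: b4⊕b5⊕b6⊕b7⊕b12⊕b13⊕b14⊕b15 = 1⊕0⊕0⊕1⊕0⊕0⊕1⊕1 = 0
s8: b8⊕b9⊕b10⊕b11⊕b12⊕b13⊕b14⊕b15 = 0⊕0⊕1⊕1⊕0⊕0⊕1⊕1 = 0
Syndrome (s8...s1) = 0011 → position 3.
Flip bit 3: corrected codeword = 110100100110011
Data bits at positions 3,5,6,7,9,10,11,12,13,14,15: 00010110011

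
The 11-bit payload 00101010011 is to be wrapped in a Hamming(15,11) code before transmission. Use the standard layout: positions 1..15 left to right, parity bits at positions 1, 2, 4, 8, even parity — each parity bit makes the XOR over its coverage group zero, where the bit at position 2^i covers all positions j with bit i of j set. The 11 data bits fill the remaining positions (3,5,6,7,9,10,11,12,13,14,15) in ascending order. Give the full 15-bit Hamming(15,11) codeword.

100101001010011

Place data bits at non-power-of-two positions: b3=0, b5=0, b6=1, b7=0, b9=1, b10=0, b11=1, b12=0, b13=0, b14=1, b15=1.
p1 = XOR of data positions {3,5,7,9,11,13,15} = 0⊕0⊕0⊕1⊕1⊕0⊕1 = 1
p2 = XOR of data positions {3,6,7,10,11,14,15} = 0⊕1⊕0⊕0⊕1⊕1⊕1 = 0
p4 = XOR of data positions {5,6,7,12,13,14,15} = 0⊕1⊕0⊕0⊕0⊕1⊕1 = 1
p8 = XOR of data positions {9,10,11,12,13,14,15} = 1⊕0⊕1⊕0⊕0⊕1⊕1 = 0
Codeword b1..b15 = 100101001010011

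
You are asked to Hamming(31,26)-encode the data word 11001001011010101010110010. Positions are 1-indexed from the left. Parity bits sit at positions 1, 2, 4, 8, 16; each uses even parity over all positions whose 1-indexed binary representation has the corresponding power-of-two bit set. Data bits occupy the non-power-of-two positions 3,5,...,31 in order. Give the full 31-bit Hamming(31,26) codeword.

1011100010010111010101010110010

Place data bits at non-power-of-two positions: b3=1, b5=1, b6=0, b7=0, b9=1, b10=0, b11=0, b12=1, b13=0, b14=1, b15=1, b17=0, b18=1, b19=0, b20=1, b21=0, b22=1, b23=0, b24=1, b25=0, b26=1, b27=1, b28=0, b29=0, b30=1, b31=0.
p1 = XOR of data positions {3,5,7,9,11,13,15,17,19,21,23,25,27,29,31} = 1⊕1⊕0⊕1⊕0⊕0⊕1⊕0⊕0⊕0⊕0⊕0⊕1⊕0⊕0 = 1
p2 = XOR of data positions {3,6,7,10,11,14,15,18,19,22,23,26,27,30,31} = 1⊕0⊕0⊕0⊕0⊕1⊕1⊕1⊕0⊕1⊕0⊕1⊕1⊕1⊕0 = 0
p4 = XOR of data positions {5,6,7,12,13,14,15,20,21,22,23,28,29,30,31} = 1⊕0⊕0⊕1⊕0⊕1⊕1⊕1⊕0⊕1⊕0⊕0⊕0⊕1⊕0 = 1
p8 = XOR of data positions {9,10,11,12,13,14,15,24,25,26,27,28,29,30,31} = 1⊕0⊕0⊕1⊕0⊕1⊕1⊕1⊕0⊕1⊕1⊕0⊕0⊕1⊕0 = 0
p16 = XOR of data positions {17,18,19,20,21,22,23,24,25,26,27,28,29,30,31} = 0⊕1⊕0⊕1⊕0⊕1⊕0⊕1⊕0⊕1⊕1⊕0⊕0⊕1⊕0 = 1
Codeword b1..b31 = 1011100010010111010101010110010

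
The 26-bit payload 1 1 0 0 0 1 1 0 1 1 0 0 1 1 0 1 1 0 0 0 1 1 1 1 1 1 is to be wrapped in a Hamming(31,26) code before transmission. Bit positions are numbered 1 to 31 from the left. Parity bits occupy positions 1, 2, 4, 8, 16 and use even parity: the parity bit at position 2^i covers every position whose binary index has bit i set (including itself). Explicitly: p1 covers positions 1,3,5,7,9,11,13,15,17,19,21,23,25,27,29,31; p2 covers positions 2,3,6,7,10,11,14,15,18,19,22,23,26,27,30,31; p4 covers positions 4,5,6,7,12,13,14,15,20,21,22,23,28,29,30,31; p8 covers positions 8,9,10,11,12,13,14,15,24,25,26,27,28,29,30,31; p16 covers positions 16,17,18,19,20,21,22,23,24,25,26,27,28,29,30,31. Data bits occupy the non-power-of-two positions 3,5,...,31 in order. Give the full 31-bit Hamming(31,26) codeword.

1111100001101100011011000111111

Place data bits at non-power-of-two positions: b3=1, b5=1, b6=0, b7=0, b9=0, b10=1, b11=1, b12=0, b13=1, b14=1, b15=0, b17=0, b18=1, b19=1, b20=0, b21=1, b22=1, b23=0, b24=0, b25=0, b26=1, b27=1, b28=1, b29=1, b30=1, b31=1.
p1 = XOR of data positions {3,5,7,9,11,13,15,17,19,21,23,25,27,29,31} = 1⊕1⊕0⊕0⊕1⊕1⊕0⊕0⊕1⊕1⊕0⊕0⊕1⊕1⊕1 = 1
p2 = XOR of data positions {3,6,7,10,11,14,15,18,19,22,23,26,27,30,31} = 1⊕0⊕0⊕1⊕1⊕1⊕0⊕1⊕1⊕1⊕0⊕1⊕1⊕1⊕1 = 1
p4 = XOR of data positions {5,6,7,12,13,14,15,20,21,22,23,28,29,30,31} = 1⊕0⊕0⊕0⊕1⊕1⊕0⊕0⊕1⊕1⊕0⊕1⊕1⊕1⊕1 = 1
p8 = XOR of data positions {9,10,11,12,13,14,15,24,25,26,27,28,29,30,31} = 0⊕1⊕1⊕0⊕1⊕1⊕0⊕0⊕0⊕1⊕1⊕1⊕1⊕1⊕1 = 0
p16 = XOR of data positions {17,18,19,20,21,22,23,24,25,26,27,28,29,30,31} = 0⊕1⊕1⊕0⊕1⊕1⊕0⊕0⊕0⊕1⊕1⊕1⊕1⊕1⊕1 = 0
Codeword b1..b31 = 1111100001101100011011000111111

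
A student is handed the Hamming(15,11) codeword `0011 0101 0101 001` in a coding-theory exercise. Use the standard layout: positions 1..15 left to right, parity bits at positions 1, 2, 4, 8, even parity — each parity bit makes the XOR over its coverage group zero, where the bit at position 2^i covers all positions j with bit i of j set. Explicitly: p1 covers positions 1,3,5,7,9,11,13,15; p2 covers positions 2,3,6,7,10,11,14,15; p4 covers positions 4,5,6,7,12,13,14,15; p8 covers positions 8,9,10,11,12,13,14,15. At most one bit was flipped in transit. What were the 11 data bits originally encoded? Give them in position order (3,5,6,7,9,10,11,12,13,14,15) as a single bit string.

s1: b1⊕b3⊕b5⊕b7⊕b9⊕b11⊕b13⊕b15 = 0⊕1⊕0⊕0⊕0⊕0⊕0⊕1 = 0
s2: b2⊕b3⊕b6⊕b7⊕b10⊕b11⊕b14⊕b15 = 0⊕1⊕1⊕0⊕1⊕0⊕0⊕1 = 0
s4: b4⊕b5⊕b6⊕b7⊕b12⊕b13⊕b14⊕b15 = 1⊕0⊕1⊕0⊕1⊕0⊕0⊕1 = 0
s8: b8⊕b9⊕b10⊕b11⊕b12⊕b13⊕b14⊕b15 = 1⊕0⊕1⊕0⊕1⊕0⊕0⊕1 = 0
Syndrome (s8...s1) = 0000 → position 0 (no error).
No correction needed.
Data bits at positions 3,5,6,7,9,10,11,12,13,14,15: 10100101001

10100101001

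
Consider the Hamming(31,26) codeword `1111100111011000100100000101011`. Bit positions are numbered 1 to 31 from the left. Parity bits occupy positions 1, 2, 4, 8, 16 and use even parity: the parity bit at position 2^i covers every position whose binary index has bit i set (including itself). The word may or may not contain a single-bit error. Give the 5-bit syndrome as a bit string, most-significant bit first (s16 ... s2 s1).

s1: b1⊕b3⊕b5⊕b7⊕b9⊕b11⊕b13⊕b15⊕b17⊕b19⊕b21⊕b23⊕b25⊕b27⊕b29⊕b31 = 1⊕1⊕1⊕0⊕1⊕0⊕1⊕0⊕1⊕0⊕0⊕0⊕0⊕0⊕0⊕1 = 1
s2: b2⊕b3⊕b6⊕b7⊕b10⊕b11⊕b14⊕b15⊕b18⊕b19⊕b22⊕b23⊕b26⊕b27⊕b30⊕b31 = 1⊕1⊕0⊕0⊕1⊕0⊕0⊕0⊕0⊕0⊕0⊕0⊕1⊕0⊕1⊕1 = 0
s4: b4⊕b5⊕b6⊕b7⊕b12⊕b13⊕b14⊕b15⊕b20⊕b21⊕b22⊕b23⊕b28⊕b29⊕b30⊕b31 = 1⊕1⊕0⊕0⊕1⊕1⊕0⊕0⊕1⊕0⊕0⊕0⊕1⊕0⊕1⊕1 = 0
s8: b8⊕b9⊕b10⊕b11⊕b12⊕b13⊕b14⊕b15⊕b24⊕b25⊕b26⊕b27⊕b28⊕b29⊕b30⊕b31 = 1⊕1⊕1⊕0⊕1⊕1⊕0⊕0⊕0⊕0⊕1⊕0⊕1⊕0⊕1⊕1 = 1
s16: b16⊕b17⊕b18⊕b19⊕b20⊕b21⊕b22⊕b23⊕b24⊕b25⊕b26⊕b27⊕b28⊕b29⊕b30⊕b31 = 0⊕1⊕0⊕0⊕1⊕0⊕0⊕0⊕0⊕0⊕1⊕0⊕1⊕0⊕1⊕1 = 0
Syndrome (s16...s1) = 01001 → position 9.

01001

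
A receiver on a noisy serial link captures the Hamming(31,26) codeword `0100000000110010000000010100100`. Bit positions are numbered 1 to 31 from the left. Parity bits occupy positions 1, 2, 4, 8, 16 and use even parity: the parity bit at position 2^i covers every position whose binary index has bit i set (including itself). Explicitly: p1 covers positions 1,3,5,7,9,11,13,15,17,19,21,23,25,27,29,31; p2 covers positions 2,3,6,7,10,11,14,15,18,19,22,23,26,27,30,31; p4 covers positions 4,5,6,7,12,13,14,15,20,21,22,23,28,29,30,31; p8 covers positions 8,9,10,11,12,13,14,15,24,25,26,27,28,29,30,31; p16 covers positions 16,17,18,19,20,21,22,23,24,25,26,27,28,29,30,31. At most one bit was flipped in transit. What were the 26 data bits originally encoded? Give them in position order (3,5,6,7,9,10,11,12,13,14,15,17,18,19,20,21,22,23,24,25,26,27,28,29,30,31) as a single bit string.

s1: b1⊕b3⊕b5⊕b7⊕b9⊕b11⊕b13⊕b15⊕b17⊕b19⊕b21⊕b23⊕b25⊕b27⊕b29⊕b31 = 0⊕0⊕0⊕0⊕0⊕1⊕0⊕1⊕0⊕0⊕0⊕0⊕0⊕0⊕1⊕0 = 1
s2: b2⊕b3⊕b6⊕b7⊕b10⊕b11⊕b14⊕b15⊕b18⊕b19⊕b22⊕b23⊕b26⊕b27⊕b30⊕b31 = 1⊕0⊕0⊕0⊕0⊕1⊕0⊕1⊕0⊕0⊕0⊕0⊕1⊕0⊕0⊕0 = 0
s4: b4⊕b5⊕b6⊕b7⊕b12⊕b13⊕b14⊕b15⊕b20⊕b21⊕b22⊕b23⊕b28⊕b29⊕b30⊕b31 = 0⊕0⊕0⊕0⊕1⊕0⊕0⊕1⊕0⊕0⊕0⊕0⊕0⊕1⊕0⊕0 = 1
s8: b8⊕b9⊕b10⊕b11⊕b12⊕b13⊕b14⊕b15⊕b24⊕b25⊕b26⊕b27⊕b28⊕b29⊕b30⊕b31 = 0⊕0⊕0⊕1⊕1⊕0⊕0⊕1⊕1⊕0⊕1⊕0⊕0⊕1⊕0⊕0 = 0
s16: b16⊕b17⊕b18⊕b19⊕b20⊕b21⊕b22⊕b23⊕b24⊕b25⊕b26⊕b27⊕b28⊕b29⊕b30⊕b31 = 0⊕0⊕0⊕0⊕0⊕0⊕0⊕0⊕1⊕0⊕1⊕0⊕0⊕1⊕0⊕0 = 1
Syndrome (s16...s1) = 10101 → position 21.
Flip bit 21: corrected codeword = 0100000000110010000010010100100
Data bits at positions 3,5,6,7,9,10,11,12,13,14,15,17,18,19,20,21,22,23,24,25,26,27,28,29,30,31: 00000011001000010010100100

00000011001000010010100100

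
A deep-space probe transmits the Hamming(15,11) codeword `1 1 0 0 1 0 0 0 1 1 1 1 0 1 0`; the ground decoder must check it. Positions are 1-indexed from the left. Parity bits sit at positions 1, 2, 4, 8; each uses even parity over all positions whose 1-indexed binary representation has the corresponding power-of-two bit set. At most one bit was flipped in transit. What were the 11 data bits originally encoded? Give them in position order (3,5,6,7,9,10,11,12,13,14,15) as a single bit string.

01001110010

s1: b1⊕b3⊕b5⊕b7⊕b9⊕b11⊕b13⊕b15 = 1⊕0⊕1⊕0⊕1⊕1⊕0⊕0 = 0
s2: b2⊕b3⊕b6⊕b7⊕b10⊕b11⊕b14⊕b15 = 1⊕0⊕0⊕0⊕1⊕1⊕1⊕0 = 0
s4: b4⊕b5⊕b6⊕b7⊕b12⊕b13⊕b14⊕b15 = 0⊕1⊕0⊕0⊕1⊕0⊕1⊕0 = 1
s8: b8⊕b9⊕b10⊕b11⊕b12⊕b13⊕b14⊕b15 = 0⊕1⊕1⊕1⊕1⊕0⊕1⊕0 = 1
Syndrome (s8...s1) = 1100 → position 12.
Flip bit 12: corrected codeword = 110010001110010
Data bits at positions 3,5,6,7,9,10,11,12,13,14,15: 01001110010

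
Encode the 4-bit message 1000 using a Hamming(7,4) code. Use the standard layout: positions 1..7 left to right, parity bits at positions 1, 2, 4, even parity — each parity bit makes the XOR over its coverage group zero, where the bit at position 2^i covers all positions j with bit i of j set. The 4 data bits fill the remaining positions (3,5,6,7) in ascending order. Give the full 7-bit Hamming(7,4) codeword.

Place data bits at non-power-of-two positions: b3=1, b5=0, b6=0, b7=0.
p1 = XOR of data positions {3,5,7} = 1⊕0⊕0 = 1
p2 = XOR of data positions {3,6,7} = 1⊕0⊕0 = 1
p4 = XOR of data positions {5,6,7} = 0⊕0⊕0 = 0
Codeword b1..b7 = 1110000

1110000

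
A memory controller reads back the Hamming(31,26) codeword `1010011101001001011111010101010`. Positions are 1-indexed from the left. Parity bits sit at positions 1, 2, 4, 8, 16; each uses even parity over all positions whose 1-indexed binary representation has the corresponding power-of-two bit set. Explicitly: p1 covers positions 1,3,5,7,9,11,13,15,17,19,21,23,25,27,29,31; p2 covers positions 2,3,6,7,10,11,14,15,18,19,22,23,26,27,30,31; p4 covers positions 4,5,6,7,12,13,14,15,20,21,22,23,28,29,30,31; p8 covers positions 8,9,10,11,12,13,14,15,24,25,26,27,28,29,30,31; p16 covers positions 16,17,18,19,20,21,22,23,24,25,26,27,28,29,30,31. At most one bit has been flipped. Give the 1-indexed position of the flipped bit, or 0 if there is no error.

s1: b1⊕b3⊕b5⊕b7⊕b9⊕b11⊕b13⊕b15⊕b17⊕b19⊕b21⊕b23⊕b25⊕b27⊕b29⊕b31 = 1⊕1⊕0⊕1⊕0⊕0⊕1⊕0⊕0⊕1⊕1⊕0⊕0⊕0⊕0⊕0 = 0
s2: b2⊕b3⊕b6⊕b7⊕b10⊕b11⊕b14⊕b15⊕b18⊕b19⊕b22⊕b23⊕b26⊕b27⊕b30⊕b31 = 0⊕1⊕1⊕1⊕1⊕0⊕0⊕0⊕1⊕1⊕1⊕0⊕1⊕0⊕1⊕0 = 1
s4: b4⊕b5⊕b6⊕b7⊕b12⊕b13⊕b14⊕b15⊕b20⊕b21⊕b22⊕b23⊕b28⊕b29⊕b30⊕b31 = 0⊕0⊕1⊕1⊕0⊕1⊕0⊕0⊕1⊕1⊕1⊕0⊕1⊕0⊕1⊕0 = 0
s8: b8⊕b9⊕b10⊕b11⊕b12⊕b13⊕b14⊕b15⊕b24⊕b25⊕b26⊕b27⊕b28⊕b29⊕b30⊕b31 = 1⊕0⊕1⊕0⊕0⊕1⊕0⊕0⊕1⊕0⊕1⊕0⊕1⊕0⊕1⊕0 = 1
s16: b16⊕b17⊕b18⊕b19⊕b20⊕b21⊕b22⊕b23⊕b24⊕b25⊕b26⊕b27⊕b28⊕b29⊕b30⊕b31 = 1⊕0⊕1⊕1⊕1⊕1⊕1⊕0⊕1⊕0⊕1⊕0⊕1⊕0⊕1⊕0 = 0
Syndrome (s16...s1) = 01010 → position 10.

10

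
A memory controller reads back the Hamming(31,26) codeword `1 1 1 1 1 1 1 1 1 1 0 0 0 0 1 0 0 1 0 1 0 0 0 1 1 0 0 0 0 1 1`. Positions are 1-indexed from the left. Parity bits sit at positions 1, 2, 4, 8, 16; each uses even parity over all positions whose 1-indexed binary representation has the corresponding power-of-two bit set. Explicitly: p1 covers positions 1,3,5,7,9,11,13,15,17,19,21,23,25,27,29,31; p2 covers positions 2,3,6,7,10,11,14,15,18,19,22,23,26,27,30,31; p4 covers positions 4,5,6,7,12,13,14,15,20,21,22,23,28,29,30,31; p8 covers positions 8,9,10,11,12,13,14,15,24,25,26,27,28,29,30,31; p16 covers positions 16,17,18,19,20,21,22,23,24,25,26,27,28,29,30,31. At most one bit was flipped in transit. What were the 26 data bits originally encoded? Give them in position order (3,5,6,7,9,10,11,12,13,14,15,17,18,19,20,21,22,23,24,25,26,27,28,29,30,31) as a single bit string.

s1: b1⊕b3⊕b5⊕b7⊕b9⊕b11⊕b13⊕b15⊕b17⊕b19⊕b21⊕b23⊕b25⊕b27⊕b29⊕b31 = 1⊕1⊕1⊕1⊕1⊕0⊕0⊕1⊕0⊕0⊕0⊕0⊕1⊕0⊕0⊕1 = 0
s2: b2⊕b3⊕b6⊕b7⊕b10⊕b11⊕b14⊕b15⊕b18⊕b19⊕b22⊕b23⊕b26⊕b27⊕b30⊕b31 = 1⊕1⊕1⊕1⊕1⊕0⊕0⊕1⊕1⊕0⊕0⊕0⊕0⊕0⊕1⊕1 = 1
s4: b4⊕b5⊕b6⊕b7⊕b12⊕b13⊕b14⊕b15⊕b20⊕b21⊕b22⊕b23⊕b28⊕b29⊕b30⊕b31 = 1⊕1⊕1⊕1⊕0⊕0⊕0⊕1⊕1⊕0⊕0⊕0⊕0⊕0⊕1⊕1 = 0
s8: b8⊕b9⊕b10⊕b11⊕b12⊕b13⊕b14⊕b15⊕b24⊕b25⊕b26⊕b27⊕b28⊕b29⊕b30⊕b31 = 1⊕1⊕1⊕0⊕0⊕0⊕0⊕1⊕1⊕1⊕0⊕0⊕0⊕0⊕1⊕1 = 0
s16: b16⊕b17⊕b18⊕b19⊕b20⊕b21⊕b22⊕b23⊕b24⊕b25⊕b26⊕b27⊕b28⊕b29⊕b30⊕b31 = 0⊕0⊕1⊕0⊕1⊕0⊕0⊕0⊕1⊕1⊕0⊕0⊕0⊕0⊕1⊕1 = 0
Syndrome (s16...s1) = 00010 → position 2.
Flip bit 2: corrected codeword = 1011111111000010010100011000011
Data bits at positions 3,5,6,7,9,10,11,12,13,14,15,17,18,19,20,21,22,23,24,25,26,27,28,29,30,31: 11111100001010100011000011

11111100001010100011000011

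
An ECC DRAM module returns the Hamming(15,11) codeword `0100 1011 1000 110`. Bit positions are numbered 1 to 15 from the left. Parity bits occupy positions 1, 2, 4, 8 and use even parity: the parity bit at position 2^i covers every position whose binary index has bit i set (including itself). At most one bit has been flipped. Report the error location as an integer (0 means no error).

2

s1: b1⊕b3⊕b5⊕b7⊕b9⊕b11⊕b13⊕b15 = 0⊕0⊕1⊕1⊕1⊕0⊕1⊕0 = 0
s2: b2⊕b3⊕b6⊕b7⊕b10⊕b11⊕b14⊕b15 = 1⊕0⊕0⊕1⊕0⊕0⊕1⊕0 = 1
s4: b4⊕b5⊕b6⊕b7⊕b12⊕b13⊕b14⊕b15 = 0⊕1⊕0⊕1⊕0⊕1⊕1⊕0 = 0
s8: b8⊕b9⊕b10⊕b11⊕b12⊕b13⊕b14⊕b15 = 1⊕1⊕0⊕0⊕0⊕1⊕1⊕0 = 0
Syndrome (s8...s1) = 0010 → position 2.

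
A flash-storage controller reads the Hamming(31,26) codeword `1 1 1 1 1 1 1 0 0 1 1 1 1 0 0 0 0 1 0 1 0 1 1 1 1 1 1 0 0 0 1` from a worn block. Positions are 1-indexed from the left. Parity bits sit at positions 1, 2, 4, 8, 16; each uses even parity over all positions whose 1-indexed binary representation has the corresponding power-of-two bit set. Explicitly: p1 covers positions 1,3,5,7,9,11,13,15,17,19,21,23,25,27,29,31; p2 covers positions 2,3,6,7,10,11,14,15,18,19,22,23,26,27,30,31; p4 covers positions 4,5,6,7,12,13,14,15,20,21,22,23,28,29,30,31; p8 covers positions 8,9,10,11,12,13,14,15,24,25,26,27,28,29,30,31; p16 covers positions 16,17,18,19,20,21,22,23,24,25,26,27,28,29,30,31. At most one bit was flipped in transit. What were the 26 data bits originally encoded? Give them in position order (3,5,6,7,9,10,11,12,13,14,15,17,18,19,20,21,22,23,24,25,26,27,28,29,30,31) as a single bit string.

11110111100010101101110001

s1: b1⊕b3⊕b5⊕b7⊕b9⊕b11⊕b13⊕b15⊕b17⊕b19⊕b21⊕b23⊕b25⊕b27⊕b29⊕b31 = 1⊕1⊕1⊕1⊕0⊕1⊕1⊕0⊕0⊕0⊕0⊕1⊕1⊕1⊕0⊕1 = 0
s2: b2⊕b3⊕b6⊕b7⊕b10⊕b11⊕b14⊕b15⊕b18⊕b19⊕b22⊕b23⊕b26⊕b27⊕b30⊕b31 = 1⊕1⊕1⊕1⊕1⊕1⊕0⊕0⊕1⊕0⊕1⊕1⊕1⊕1⊕0⊕1 = 0
s4: b4⊕b5⊕b6⊕b7⊕b12⊕b13⊕b14⊕b15⊕b20⊕b21⊕b22⊕b23⊕b28⊕b29⊕b30⊕b31 = 1⊕1⊕1⊕1⊕1⊕1⊕0⊕0⊕1⊕0⊕1⊕1⊕0⊕0⊕0⊕1 = 0
s8: b8⊕b9⊕b10⊕b11⊕b12⊕b13⊕b14⊕b15⊕b24⊕b25⊕b26⊕b27⊕b28⊕b29⊕b30⊕b31 = 0⊕0⊕1⊕1⊕1⊕1⊕0⊕0⊕1⊕1⊕1⊕1⊕0⊕0⊕0⊕1 = 1
s16: b16⊕b17⊕b18⊕b19⊕b20⊕b21⊕b22⊕b23⊕b24⊕b25⊕b26⊕b27⊕b28⊕b29⊕b30⊕b31 = 0⊕0⊕1⊕0⊕1⊕0⊕1⊕1⊕1⊕1⊕1⊕1⊕0⊕0⊕0⊕1 = 1
Syndrome (s16...s1) = 11000 → position 24.
Flip bit 24: corrected codeword = 1111111001111000010101101110001
Data bits at positions 3,5,6,7,9,10,11,12,13,14,15,17,18,19,20,21,22,23,24,25,26,27,28,29,30,31: 11110111100010101101110001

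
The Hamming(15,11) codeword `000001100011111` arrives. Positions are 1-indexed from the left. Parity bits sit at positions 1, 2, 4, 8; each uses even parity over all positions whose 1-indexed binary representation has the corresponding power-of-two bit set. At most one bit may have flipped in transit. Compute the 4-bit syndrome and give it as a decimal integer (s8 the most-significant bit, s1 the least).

10

s1: b1⊕b3⊕b5⊕b7⊕b9⊕b11⊕b13⊕b15 = 0⊕0⊕0⊕1⊕0⊕1⊕1⊕1 = 0
s2: b2⊕b3⊕b6⊕b7⊕b10⊕b11⊕b14⊕b15 = 0⊕0⊕1⊕1⊕0⊕1⊕1⊕1 = 1
s4: b4⊕b5⊕b6⊕b7⊕b12⊕b13⊕b14⊕b15 = 0⊕0⊕1⊕1⊕1⊕1⊕1⊕1 = 0
s8: b8⊕b9⊕b10⊕b11⊕b12⊕b13⊕b14⊕b15 = 0⊕0⊕0⊕1⊕1⊕1⊕1⊕1 = 1
Syndrome (s8...s1) = 1010 → position 10.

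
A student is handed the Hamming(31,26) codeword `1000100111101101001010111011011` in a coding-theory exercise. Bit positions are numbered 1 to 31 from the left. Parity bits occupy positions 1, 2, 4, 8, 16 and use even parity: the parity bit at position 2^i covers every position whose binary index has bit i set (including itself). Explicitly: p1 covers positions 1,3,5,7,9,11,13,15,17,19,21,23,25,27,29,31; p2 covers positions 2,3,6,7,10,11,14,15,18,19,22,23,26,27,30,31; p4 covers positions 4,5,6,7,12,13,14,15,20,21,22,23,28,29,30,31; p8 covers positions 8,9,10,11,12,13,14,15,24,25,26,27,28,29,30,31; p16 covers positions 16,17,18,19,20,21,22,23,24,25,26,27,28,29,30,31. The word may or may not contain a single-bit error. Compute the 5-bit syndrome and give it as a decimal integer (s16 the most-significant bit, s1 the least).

1

s1: b1⊕b3⊕b5⊕b7⊕b9⊕b11⊕b13⊕b15⊕b17⊕b19⊕b21⊕b23⊕b25⊕b27⊕b29⊕b31 = 1⊕0⊕1⊕0⊕1⊕1⊕1⊕0⊕0⊕1⊕1⊕1⊕1⊕1⊕0⊕1 = 1
s2: b2⊕b3⊕b6⊕b7⊕b10⊕b11⊕b14⊕b15⊕b18⊕b19⊕b22⊕b23⊕b26⊕b27⊕b30⊕b31 = 0⊕0⊕0⊕0⊕1⊕1⊕1⊕0⊕0⊕1⊕0⊕1⊕0⊕1⊕1⊕1 = 0
s4: b4⊕b5⊕b6⊕b7⊕b12⊕b13⊕b14⊕b15⊕b20⊕b21⊕b22⊕b23⊕b28⊕b29⊕b30⊕b31 = 0⊕1⊕0⊕0⊕0⊕1⊕1⊕0⊕0⊕1⊕0⊕1⊕1⊕0⊕1⊕1 = 0
s8: b8⊕b9⊕b10⊕b11⊕b12⊕b13⊕b14⊕b15⊕b24⊕b25⊕b26⊕b27⊕b28⊕b29⊕b30⊕b31 = 1⊕1⊕1⊕1⊕0⊕1⊕1⊕0⊕1⊕1⊕0⊕1⊕1⊕0⊕1⊕1 = 0
s16: b16⊕b17⊕b18⊕b19⊕b20⊕b21⊕b22⊕b23⊕b24⊕b25⊕b26⊕b27⊕b28⊕b29⊕b30⊕b31 = 1⊕0⊕0⊕1⊕0⊕1⊕0⊕1⊕1⊕1⊕0⊕1⊕1⊕0⊕1⊕1 = 0
Syndrome (s16...s1) = 00001 → position 1.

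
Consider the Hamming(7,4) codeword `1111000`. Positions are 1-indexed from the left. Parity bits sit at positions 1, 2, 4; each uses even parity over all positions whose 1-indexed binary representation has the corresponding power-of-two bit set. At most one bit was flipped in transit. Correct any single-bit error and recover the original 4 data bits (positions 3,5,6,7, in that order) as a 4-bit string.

1000

s1: b1⊕b3⊕b5⊕b7 = 1⊕1⊕0⊕0 = 0
s2: b2⊕b3⊕b6⊕b7 = 1⊕1⊕0⊕0 = 0
s4: b4⊕b5⊕b6⊕b7 = 1⊕0⊕0⊕0 = 1
Syndrome (s4...s1) = 100 → position 4.
Flip bit 4: corrected codeword = 1110000
Data bits at positions 3,5,6,7: 1000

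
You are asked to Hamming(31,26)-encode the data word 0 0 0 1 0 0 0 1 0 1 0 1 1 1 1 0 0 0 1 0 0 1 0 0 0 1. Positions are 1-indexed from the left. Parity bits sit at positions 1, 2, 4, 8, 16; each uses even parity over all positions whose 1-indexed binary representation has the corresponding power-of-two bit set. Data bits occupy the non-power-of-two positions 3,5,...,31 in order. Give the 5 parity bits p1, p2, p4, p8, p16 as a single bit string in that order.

10111

Place data bits at non-power-of-two positions: b3=0, b5=0, b6=0, b7=1, b9=0, b10=0, b11=0, b12=1, b13=0, b14=1, b15=0, b17=1, b18=1, b19=1, b20=1, b21=0, b22=0, b23=0, b24=1, b25=0, b26=0, b27=1, b28=0, b29=0, b30=0, b31=1.
p1 = XOR of data positions {3,5,7,9,11,13,15,17,19,21,23,25,27,29,31} = 0⊕0⊕1⊕0⊕0⊕0⊕0⊕1⊕1⊕0⊕0⊕0⊕1⊕0⊕1 = 1
p2 = XOR of data positions {3,6,7,10,11,14,15,18,19,22,23,26,27,30,31} = 0⊕0⊕1⊕0⊕0⊕1⊕0⊕1⊕1⊕0⊕0⊕0⊕1⊕0⊕1 = 0
p4 = XOR of data positions {5,6,7,12,13,14,15,20,21,22,23,28,29,30,31} = 0⊕0⊕1⊕1⊕0⊕1⊕0⊕1⊕0⊕0⊕0⊕0⊕0⊕0⊕1 = 1
p8 = XOR of data positions {9,10,11,12,13,14,15,24,25,26,27,28,29,30,31} = 0⊕0⊕0⊕1⊕0⊕1⊕0⊕1⊕0⊕0⊕1⊕0⊕0⊕0⊕1 = 1
p16 = XOR of data positions {17,18,19,20,21,22,23,24,25,26,27,28,29,30,31} = 1⊕1⊕1⊕1⊕0⊕0⊕0⊕1⊕0⊕0⊕1⊕0⊕0⊕0⊕1 = 1
Parity bits p1,p2,p4,p8,p16 = 10111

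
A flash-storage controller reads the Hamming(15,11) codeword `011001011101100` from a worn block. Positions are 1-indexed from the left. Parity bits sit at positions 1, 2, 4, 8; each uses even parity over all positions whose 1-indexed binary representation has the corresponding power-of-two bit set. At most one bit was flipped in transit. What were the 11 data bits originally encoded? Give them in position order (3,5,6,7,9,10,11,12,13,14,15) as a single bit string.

10101101000

s1: b1⊕b3⊕b5⊕b7⊕b9⊕b11⊕b13⊕b15 = 0⊕1⊕0⊕0⊕1⊕0⊕1⊕0 = 1
s2: b2⊕b3⊕b6⊕b7⊕b10⊕b11⊕b14⊕b15 = 1⊕1⊕1⊕0⊕1⊕0⊕0⊕0 = 0
s4: b4⊕b5⊕b6⊕b7⊕b12⊕b13⊕b14⊕b15 = 0⊕0⊕1⊕0⊕1⊕1⊕0⊕0 = 1
s8: b8⊕b9⊕b10⊕b11⊕b12⊕b13⊕b14⊕b15 = 1⊕1⊕1⊕0⊕1⊕1⊕0⊕0 = 1
Syndrome (s8...s1) = 1101 → position 13.
Flip bit 13: corrected codeword = 011001011101000
Data bits at positions 3,5,6,7,9,10,11,12,13,14,15: 10101101000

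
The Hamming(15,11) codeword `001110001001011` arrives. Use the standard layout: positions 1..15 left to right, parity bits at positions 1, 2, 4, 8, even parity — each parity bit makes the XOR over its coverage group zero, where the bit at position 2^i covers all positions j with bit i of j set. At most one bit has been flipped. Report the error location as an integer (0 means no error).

6

s1: b1⊕b3⊕b5⊕b7⊕b9⊕b11⊕b13⊕b15 = 0⊕1⊕1⊕0⊕1⊕0⊕0⊕1 = 0
s2: b2⊕b3⊕b6⊕b7⊕b10⊕b11⊕b14⊕b15 = 0⊕1⊕0⊕0⊕0⊕0⊕1⊕1 = 1
s4: b4⊕b5⊕b6⊕b7⊕b12⊕b13⊕b14⊕b15 = 1⊕1⊕0⊕0⊕1⊕0⊕1⊕1 = 1
s8: b8⊕b9⊕b10⊕b11⊕b12⊕b13⊕b14⊕b15 = 0⊕1⊕0⊕0⊕1⊕0⊕1⊕1 = 0
Syndrome (s8...s1) = 0110 → position 6.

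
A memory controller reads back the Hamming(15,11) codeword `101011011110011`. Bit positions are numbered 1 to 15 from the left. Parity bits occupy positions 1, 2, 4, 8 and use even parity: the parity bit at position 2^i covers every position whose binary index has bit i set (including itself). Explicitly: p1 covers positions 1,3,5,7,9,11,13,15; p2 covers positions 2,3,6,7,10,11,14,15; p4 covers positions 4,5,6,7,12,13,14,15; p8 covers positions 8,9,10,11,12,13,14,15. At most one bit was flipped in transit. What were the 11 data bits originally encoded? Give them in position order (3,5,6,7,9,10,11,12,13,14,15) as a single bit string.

s1: b1⊕b3⊕b5⊕b7⊕b9⊕b11⊕b13⊕b15 = 1⊕1⊕1⊕0⊕1⊕1⊕0⊕1 = 0
s2: b2⊕b3⊕b6⊕b7⊕b10⊕b11⊕b14⊕b15 = 0⊕1⊕1⊕0⊕1⊕1⊕1⊕1 = 0
s4: b4⊕b5⊕b6⊕b7⊕b12⊕b13⊕b14⊕b15 = 0⊕1⊕1⊕0⊕0⊕0⊕1⊕1 = 0
s8: b8⊕b9⊕b10⊕b11⊕b12⊕b13⊕b14⊕b15 = 1⊕1⊕1⊕1⊕0⊕0⊕1⊕1 = 0
Syndrome (s8...s1) = 0000 → position 0 (no error).
No correction needed.
Data bits at positions 3,5,6,7,9,10,11,12,13,14,15: 11101110011

11101110011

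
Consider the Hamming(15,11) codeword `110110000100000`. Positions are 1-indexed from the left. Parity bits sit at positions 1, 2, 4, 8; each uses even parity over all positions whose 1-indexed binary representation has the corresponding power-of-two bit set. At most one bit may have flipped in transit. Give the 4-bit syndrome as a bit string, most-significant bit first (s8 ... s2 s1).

s1: b1⊕b3⊕b5⊕b7⊕b9⊕b11⊕b13⊕b15 = 1⊕0⊕1⊕0⊕0⊕0⊕0⊕0 = 0
s2: b2⊕b3⊕b6⊕b7⊕b10⊕b11⊕b14⊕b15 = 1⊕0⊕0⊕0⊕1⊕0⊕0⊕0 = 0
s4: b4⊕b5⊕b6⊕b7⊕b12⊕b13⊕b14⊕b15 = 1⊕1⊕0⊕0⊕0⊕0⊕0⊕0 = 0
s8: b8⊕b9⊕b10⊕b11⊕b12⊕b13⊕b14⊕b15 = 0⊕0⊕1⊕0⊕0⊕0⊕0⊕0 = 1
Syndrome (s8...s1) = 1000 → position 8.

1000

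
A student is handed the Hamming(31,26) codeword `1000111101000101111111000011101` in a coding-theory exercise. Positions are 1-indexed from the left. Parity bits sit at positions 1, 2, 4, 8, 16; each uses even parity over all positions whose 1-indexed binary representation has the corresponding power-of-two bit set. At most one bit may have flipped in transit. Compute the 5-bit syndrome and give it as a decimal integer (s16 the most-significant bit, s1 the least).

s1: b1⊕b3⊕b5⊕b7⊕b9⊕b11⊕b13⊕b15⊕b17⊕b19⊕b21⊕b23⊕b25⊕b27⊕b29⊕b31 = 1⊕0⊕1⊕1⊕0⊕0⊕0⊕0⊕1⊕1⊕1⊕0⊕0⊕1⊕1⊕1 = 1
s2: b2⊕b3⊕b6⊕b7⊕b10⊕b11⊕b14⊕b15⊕b18⊕b19⊕b22⊕b23⊕b26⊕b27⊕b30⊕b31 = 0⊕0⊕1⊕1⊕1⊕0⊕1⊕0⊕1⊕1⊕1⊕0⊕0⊕1⊕0⊕1 = 1
s4: b4⊕b5⊕b6⊕b7⊕b12⊕b13⊕b14⊕b15⊕b20⊕b21⊕b22⊕b23⊕b28⊕b29⊕b30⊕b31 = 0⊕1⊕1⊕1⊕0⊕0⊕1⊕0⊕1⊕1⊕1⊕0⊕1⊕1⊕0⊕1 = 0
s8: b8⊕b9⊕b10⊕b11⊕b12⊕b13⊕b14⊕b15⊕b24⊕b25⊕b26⊕b27⊕b28⊕b29⊕b30⊕b31 = 1⊕0⊕1⊕0⊕0⊕0⊕1⊕0⊕0⊕0⊕0⊕1⊕1⊕1⊕0⊕1 = 1
s16: b16⊕b17⊕b18⊕b19⊕b20⊕b21⊕b22⊕b23⊕b24⊕b25⊕b26⊕b27⊕b28⊕b29⊕b30⊕b31 = 1⊕1⊕1⊕1⊕1⊕1⊕1⊕0⊕0⊕0⊕0⊕1⊕1⊕1⊕0⊕1 = 1
Syndrome (s16...s1) = 11011 → position 27.

27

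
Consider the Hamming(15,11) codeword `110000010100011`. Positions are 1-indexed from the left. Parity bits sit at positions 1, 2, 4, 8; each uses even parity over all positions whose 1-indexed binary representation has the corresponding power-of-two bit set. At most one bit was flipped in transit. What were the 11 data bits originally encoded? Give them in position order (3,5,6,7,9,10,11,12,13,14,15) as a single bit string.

s1: b1⊕b3⊕b5⊕b7⊕b9⊕b11⊕b13⊕b15 = 1⊕0⊕0⊕0⊕0⊕0⊕0⊕1 = 0
s2: b2⊕b3⊕b6⊕b7⊕b10⊕b11⊕b14⊕b15 = 1⊕0⊕0⊕0⊕1⊕0⊕1⊕1 = 0
s4: b4⊕b5⊕b6⊕b7⊕b12⊕b13⊕b14⊕b15 = 0⊕0⊕0⊕0⊕0⊕0⊕1⊕1 = 0
s8: b8⊕b9⊕b10⊕b11⊕b12⊕b13⊕b14⊕b15 = 1⊕0⊕1⊕0⊕0⊕0⊕1⊕1 = 0
Syndrome (s8...s1) = 0000 → position 0 (no error).
No correction needed.
Data bits at positions 3,5,6,7,9,10,11,12,13,14,15: 00000100011

00000100011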